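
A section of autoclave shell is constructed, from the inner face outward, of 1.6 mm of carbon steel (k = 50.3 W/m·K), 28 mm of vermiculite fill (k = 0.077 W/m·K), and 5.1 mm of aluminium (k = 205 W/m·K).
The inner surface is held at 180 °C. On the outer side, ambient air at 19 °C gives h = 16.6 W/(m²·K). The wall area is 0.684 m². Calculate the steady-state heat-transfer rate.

Q ≈ 260 W

Model the wall as resistances in series:
R_carbon steel = L/(kA) = 0.0016/(50.3×0.684) = 4.65×10^-5 K/W
R_vermiculite fill = L/(kA) = 0.028/(0.077×0.684) = 0.5316 K/W
R_aluminium = L/(kA) = 0.0051/(205×0.684) = 3.637×10^-5 K/W
R_outer film = 1/(h_o·A) = 1/(16.6×0.684) = 0.08807 K/W
R_total = 0.6198 K/W
Q = ΔT / R_total = 161 / 0.6198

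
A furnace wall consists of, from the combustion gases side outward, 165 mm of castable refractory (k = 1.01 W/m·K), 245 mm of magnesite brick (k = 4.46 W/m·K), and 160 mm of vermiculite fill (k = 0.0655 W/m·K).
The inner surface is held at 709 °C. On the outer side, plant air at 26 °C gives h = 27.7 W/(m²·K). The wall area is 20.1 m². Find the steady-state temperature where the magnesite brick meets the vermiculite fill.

T ≈ 654 °C

Thermal resistances in series:
R_castable refractory = L/(kA) = 0.165/(1.01×20.1) = 0.008128 K/W
R_magnesite brick = L/(kA) = 0.245/(4.46×20.1) = 0.002733 K/W
R_vermiculite fill = L/(kA) = 0.16/(0.0655×20.1) = 0.1215 K/W
R_outer film = 1/(h_o·A) = 1/(27.7×20.1) = 0.001796 K/W
R_total = 0.1342 K/W;  Q = ΔT/R_total = 683/0.1342 = 5090 W
T_interface = T_inner − Q·ΣR(inner→interface) = 709 − 5090×0.01086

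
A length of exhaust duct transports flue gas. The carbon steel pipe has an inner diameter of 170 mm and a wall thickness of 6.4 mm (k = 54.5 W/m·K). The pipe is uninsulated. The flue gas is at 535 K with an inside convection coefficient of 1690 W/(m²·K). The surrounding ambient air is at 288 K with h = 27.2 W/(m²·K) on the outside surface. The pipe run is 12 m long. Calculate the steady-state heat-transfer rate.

For a radial system each layer contributes R = ln(r_out/r_in)/(2πkL); films add R = 1/(hA).
R_inner film = 1/(h_i·2πr₁L) = 1/(1690×2π×0.085×12) = 9.233×10^-5 K/W
R_carbon steel pipe wall = ln(91.4/85)/(2π×54.5×12) = 1.767×10^-5 K/W
R_outer film = 1/(h_o·2πr_oL) = 1/(27.2×2π×0.0914×12) = 0.005335 K/W
R_total = 0.005445 K/W
Q = ΔT/R_total = 247/0.005445

Q ≈ 45400 W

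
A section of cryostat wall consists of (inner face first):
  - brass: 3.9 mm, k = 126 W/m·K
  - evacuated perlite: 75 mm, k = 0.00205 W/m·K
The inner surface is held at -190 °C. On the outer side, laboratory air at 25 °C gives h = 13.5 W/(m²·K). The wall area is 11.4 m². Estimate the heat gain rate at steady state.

Q ≈ 66.9 W

Series thermal resistances:
R_brass = L/(kA) = 0.0039/(126×11.4) = 2.715×10^-6 K/W
R_evacuated perlite = L/(kA) = 0.075/(0.00205×11.4) = 3.209 K/W
R_outer film = 1/(h_o·A) = 1/(13.5×11.4) = 0.006498 K/W
R_total = 3.216 K/W
Q = ΔT / R_total = 215 / 3.216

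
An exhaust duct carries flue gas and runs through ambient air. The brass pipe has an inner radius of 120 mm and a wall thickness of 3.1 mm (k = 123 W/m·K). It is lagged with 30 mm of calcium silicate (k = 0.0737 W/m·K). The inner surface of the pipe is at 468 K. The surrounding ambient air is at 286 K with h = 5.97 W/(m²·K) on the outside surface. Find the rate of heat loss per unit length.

For a radial system each layer contributes R = ln(r_out/r_in)/(2πkL); films add R = 1/(hA).
R_brass pipe wall = ln(123.1/120)/(2π×123×1) = 3.3×10^-5 K/W
R_calcium silicate = ln(153.1/123.1)/(2π×0.0737×1) = 0.471 K/W
R_outer film = 1/(h_o·2πr_oL) = 1/(5.97×2π×0.1531×1) = 0.1741 K/W
R_total = 0.6451 K/W
Q = ΔT/R_total = 182/0.6451

q′ ≈ 282 W/m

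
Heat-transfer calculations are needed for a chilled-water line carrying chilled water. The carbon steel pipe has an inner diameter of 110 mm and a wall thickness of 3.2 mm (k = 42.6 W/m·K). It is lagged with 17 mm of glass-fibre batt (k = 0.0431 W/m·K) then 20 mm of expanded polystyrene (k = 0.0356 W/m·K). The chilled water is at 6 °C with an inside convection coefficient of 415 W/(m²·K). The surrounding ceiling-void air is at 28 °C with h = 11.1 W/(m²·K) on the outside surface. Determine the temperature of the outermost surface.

For a radial system each layer contributes R = ln(r_out/r_in)/(2πkL); films add R = 1/(hA).
R_inner film = 1/(h_i·2πr₁L) = 1/(415×2π×0.055×1) = 0.006973 K/W
R_carbon steel pipe wall = ln(58.2/55)/(2π×42.6×1) = 2.113×10^-4 K/W
R_glass-fibre batt = ln(75.2/58.2)/(2π×0.0431×1) = 0.9463 K/W
R_expanded polystyrene = ln(95.2/75.2)/(2π×0.0356×1) = 1.054 K/W
R_outer film = 1/(h_o·2πr_oL) = 1/(11.1×2π×0.0952×1) = 0.1506 K/W
R_total = 2.158 K/W
Q = ΔT/R_total = 22/2.158
Q = 10.2 W/m
T_interface = T_inner + Q·ΣR(inner→interface) = 6 + 10.2×2.008

T ≈ 26.5 °C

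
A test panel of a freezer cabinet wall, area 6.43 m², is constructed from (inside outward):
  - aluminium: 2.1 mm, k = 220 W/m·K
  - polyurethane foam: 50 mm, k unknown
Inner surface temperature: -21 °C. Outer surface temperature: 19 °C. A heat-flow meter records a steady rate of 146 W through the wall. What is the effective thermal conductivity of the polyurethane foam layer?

Treating each layer as a thermal resistance in series:
R_aluminium = L/(kA) = 0.0021/(220×6.43) = 1.485×10^-6 K/W
Sum of known resistances R_other = 1.485×10^-6 K/W
Total R = ΔT/Q = 40/146 = 0.274 K/W
R_polyurethane foam = R_total − R_other = 0.274 K/W
k = L/(R·A) = 0.05/(0.274×6.43)

k ≈ 0.0284 W/(m·K)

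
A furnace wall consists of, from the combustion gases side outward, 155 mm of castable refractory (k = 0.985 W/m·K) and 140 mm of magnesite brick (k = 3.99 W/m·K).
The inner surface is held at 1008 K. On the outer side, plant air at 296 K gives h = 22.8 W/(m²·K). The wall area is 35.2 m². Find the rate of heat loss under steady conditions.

Q ≈ 106000 W

Thermal resistances in series:
R_castable refractory = L/(kA) = 0.155/(0.985×35.2) = 0.00447 K/W
R_magnesite brick = L/(kA) = 0.14/(3.99×35.2) = 9.968×10^-4 K/W
R_outer film = 1/(h_o·A) = 1/(22.8×35.2) = 0.001246 K/W
R_total = 0.006713 K/W
Q = ΔT / R_total = 712 / 0.006713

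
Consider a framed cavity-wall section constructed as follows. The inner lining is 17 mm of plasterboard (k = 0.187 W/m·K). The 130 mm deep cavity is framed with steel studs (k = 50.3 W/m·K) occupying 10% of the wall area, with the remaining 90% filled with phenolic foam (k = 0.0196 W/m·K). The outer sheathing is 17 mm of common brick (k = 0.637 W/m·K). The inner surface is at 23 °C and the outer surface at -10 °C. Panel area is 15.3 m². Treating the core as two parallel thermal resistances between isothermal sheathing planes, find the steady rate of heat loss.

Sheathing layers in series; stud and cavity paths in parallel between them.
R_inner = 0.017/(0.187×15.3) = 0.005942 K/W
R_stud  = 0.13/(50.3×0.1×15.3) = 0.001689 K/W
R_cav   = 0.13/(0.0196×0.9×15.3) = 0.4817 K/W
1/R_core = 1/R_stud + 1/R_cav → R_core = 0.001683 K/W
R_outer = 0.017/(0.637×15.3) = 0.001744 K/W
R_total = 0.009369 K/W
Q = ΔT/R_total = 33/0.009369

Q ≈ 3520 W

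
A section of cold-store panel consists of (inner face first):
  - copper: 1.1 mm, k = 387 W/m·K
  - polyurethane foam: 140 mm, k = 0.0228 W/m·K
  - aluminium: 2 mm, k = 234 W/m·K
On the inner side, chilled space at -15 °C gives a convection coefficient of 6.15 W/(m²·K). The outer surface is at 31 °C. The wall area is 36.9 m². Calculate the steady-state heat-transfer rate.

Q ≈ 269 W

Using the resistance-network approach (series):
R_inner film = 1/(h_i·A) = 1/(6.15×36.9) = 0.004407 K/W
R_copper = L/(kA) = 0.0011/(387×36.9) = 7.703×10^-8 K/W
R_polyurethane foam = L/(kA) = 0.14/(0.0228×36.9) = 0.1664 K/W
R_aluminium = L/(kA) = 0.002/(234×36.9) = 2.316×10^-7 K/W
R_total = 0.1708 K/W
Q = ΔT / R_total = 46 / 0.1708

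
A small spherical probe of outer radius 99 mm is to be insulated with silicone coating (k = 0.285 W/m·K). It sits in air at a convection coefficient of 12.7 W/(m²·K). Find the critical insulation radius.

For a sphere r_cr = 2k/h = 2×0.285/12.7
r_cr = 44.9 mm; since the bare radius (99 mm) is above r_cr, any added insulation will reduce heat loss.

r_cr ≈ 44.9 mm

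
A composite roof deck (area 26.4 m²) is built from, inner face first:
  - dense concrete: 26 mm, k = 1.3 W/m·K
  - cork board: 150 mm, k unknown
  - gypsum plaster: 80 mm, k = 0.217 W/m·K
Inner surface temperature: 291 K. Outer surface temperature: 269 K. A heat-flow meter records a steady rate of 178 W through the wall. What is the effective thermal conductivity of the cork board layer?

Model the wall as resistances in series:
R_dense concrete = L/(kA) = 0.026/(1.3×26.4) = 7.576×10^-4 K/W
R_gypsum plaster = L/(kA) = 0.08/(0.217×26.4) = 0.01396 K/W
Sum of known resistances R_other = 0.01472 K/W
Total R = ΔT/Q = 22/178 = 0.1236 K/W
R_cork board = R_total − R_other = 0.1089 K/W
k = L/(R·A) = 0.15/(0.1089×26.4)

k ≈ 0.0522 W/(m·K)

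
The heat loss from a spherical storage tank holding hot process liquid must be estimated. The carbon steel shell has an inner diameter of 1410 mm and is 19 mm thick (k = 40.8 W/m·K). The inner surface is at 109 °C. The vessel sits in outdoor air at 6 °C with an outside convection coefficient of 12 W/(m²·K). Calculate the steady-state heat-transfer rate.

Q ≈ 8100 W

Spherical conduction: R = (1/r_in − 1/r_out)/(4πk) per layer; series-sum.
R_carbon steel shell = (1/0.705 − 1/0.724)/(4π×40.8) = 7.26×10^-5 K/W
R_outer film = 1/(h·4πr_o²) = 1/(12×4π×0.724²) = 0.01265 K/W
R_total = 0.01272 K/W
Q = ΔT/R_total = 103/0.01272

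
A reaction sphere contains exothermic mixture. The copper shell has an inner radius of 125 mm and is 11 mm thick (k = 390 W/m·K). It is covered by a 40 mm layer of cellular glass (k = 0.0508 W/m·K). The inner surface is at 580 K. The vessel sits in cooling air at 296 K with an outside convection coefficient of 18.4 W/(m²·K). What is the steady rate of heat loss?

Q ≈ 103 W

Radial (spherical) resistances in series:
R_copper shell = (1/0.125 − 1/0.136)/(4π×390) = 1.32×10^-4 K/W
R_cellular glass = (1/0.136 − 1/0.176)/(4π×0.0508) = 2.618 K/W
R_outer film = 1/(h·4πr_o²) = 1/(18.4×4π×0.176²) = 0.1396 K/W
R_total = 2.758 K/W
Q = ΔT/R_total = 284/2.758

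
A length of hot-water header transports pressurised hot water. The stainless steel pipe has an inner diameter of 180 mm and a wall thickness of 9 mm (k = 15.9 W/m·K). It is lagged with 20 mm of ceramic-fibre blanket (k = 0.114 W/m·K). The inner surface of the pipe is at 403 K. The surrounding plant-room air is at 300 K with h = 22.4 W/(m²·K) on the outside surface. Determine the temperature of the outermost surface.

T ≈ 319 K

Cylindrical conduction, so R = ln(r₂/r₁)/(2πkL) per layer, in series:
R_stainless steel pipe wall = ln(99/90)/(2π×15.9×1) = 9.54×10^-4 K/W
R_ceramic-fibre blanket = ln(119/99)/(2π×0.114×1) = 0.2569 K/W
R_outer film = 1/(h_o·2πr_oL) = 1/(22.4×2π×0.119×1) = 0.05971 K/W
R_total = 0.3175 K/W
Q = ΔT/R_total = 103/0.3175
Q = 324 W/m
T_interface = T_inner − Q·ΣR(inner→interface) = 403 − 324×0.2578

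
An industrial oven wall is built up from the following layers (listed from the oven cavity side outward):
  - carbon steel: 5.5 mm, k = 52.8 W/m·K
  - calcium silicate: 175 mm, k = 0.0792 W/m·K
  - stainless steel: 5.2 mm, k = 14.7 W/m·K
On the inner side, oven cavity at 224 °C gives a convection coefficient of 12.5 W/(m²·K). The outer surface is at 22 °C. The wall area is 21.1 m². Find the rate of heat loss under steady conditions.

Model the wall as resistances in series:
R_inner film = 1/(h_i·A) = 1/(12.5×21.1) = 0.003791 K/W
R_carbon steel = L/(kA) = 0.0055/(52.8×21.1) = 4.937×10^-6 K/W
R_calcium silicate = L/(kA) = 0.175/(0.0792×21.1) = 0.1047 K/W
R_stainless steel = L/(kA) = 0.0052/(14.7×21.1) = 1.676×10^-5 K/W
R_total = 0.1085 K/W
Q = ΔT / R_total = 202 / 0.1085

Q ≈ 1860 W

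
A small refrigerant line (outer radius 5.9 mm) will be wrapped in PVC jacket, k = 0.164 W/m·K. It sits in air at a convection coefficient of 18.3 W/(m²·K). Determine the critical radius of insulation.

r_cr ≈ 8.96 mm

For a cylinder r_cr = k/h = 0.164/18.3
r_cr = 8.96 mm; since the bare radius (5.9 mm) is below r_cr, adding a thin layer of insulation will *increase* heat loss.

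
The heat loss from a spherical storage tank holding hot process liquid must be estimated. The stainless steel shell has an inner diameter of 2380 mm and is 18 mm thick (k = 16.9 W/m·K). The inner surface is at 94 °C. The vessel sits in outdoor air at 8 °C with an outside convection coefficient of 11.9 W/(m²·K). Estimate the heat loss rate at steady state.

Spherical conduction: R = (1/r_in − 1/r_out)/(4πk) per layer; series-sum.
R_stainless steel shell = (1/1.19 − 1/1.208)/(4π×16.9) = 5.896×10^-5 K/W
R_outer film = 1/(h·4πr_o²) = 1/(11.9×4π×1.208²) = 0.004583 K/W
R_total = 0.004642 K/W
Q = ΔT/R_total = 86/0.004642

Q ≈ 18500 W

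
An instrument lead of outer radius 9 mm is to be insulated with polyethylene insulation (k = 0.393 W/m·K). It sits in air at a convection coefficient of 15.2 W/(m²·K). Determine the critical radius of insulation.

r_cr ≈ 25.9 mm

For a cylinder r_cr = k/h = 0.393/15.2
r_cr = 25.9 mm; since the bare radius (9 mm) is below r_cr, adding a thin layer of insulation will *increase* heat loss.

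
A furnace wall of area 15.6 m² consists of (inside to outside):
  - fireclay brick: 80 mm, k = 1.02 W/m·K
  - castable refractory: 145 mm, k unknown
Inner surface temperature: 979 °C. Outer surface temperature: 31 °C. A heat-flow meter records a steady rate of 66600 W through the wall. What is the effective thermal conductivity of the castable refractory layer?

Series thermal resistances:
R_fireclay brick = L/(kA) = 0.08/(1.02×15.6) = 0.005028 K/W
Sum of known resistances R_other = 0.005028 K/W
Total R = ΔT/Q = 948/66600 = 0.01423 K/W
R_castable refractory = R_total − R_other = 0.009207 K/W
k = L/(R·A) = 0.145/(0.009207×15.6)

k ≈ 1.01 W/(m·K)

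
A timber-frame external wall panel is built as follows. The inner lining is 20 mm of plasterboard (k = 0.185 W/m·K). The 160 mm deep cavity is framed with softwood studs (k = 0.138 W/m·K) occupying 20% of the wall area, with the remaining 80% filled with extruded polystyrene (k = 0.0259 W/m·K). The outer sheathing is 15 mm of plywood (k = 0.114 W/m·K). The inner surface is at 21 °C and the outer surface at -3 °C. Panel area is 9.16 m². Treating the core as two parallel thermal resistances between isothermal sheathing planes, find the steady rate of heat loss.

Sheathing layers in series; stud and cavity paths in parallel between them.
R_inner = 0.02/(0.185×9.16) = 0.0118 K/W
R_stud  = 0.16/(0.138×0.2×9.16) = 0.6329 K/W
R_cav   = 0.16/(0.0259×0.8×9.16) = 0.843 K/W
1/R_core = 1/R_stud + 1/R_cav → R_core = 0.3615 K/W
R_outer = 0.015/(0.114×9.16) = 0.01436 K/W
R_total = 0.3877 K/W
Q = ΔT/R_total = 24/0.3877

Q ≈ 61.9 W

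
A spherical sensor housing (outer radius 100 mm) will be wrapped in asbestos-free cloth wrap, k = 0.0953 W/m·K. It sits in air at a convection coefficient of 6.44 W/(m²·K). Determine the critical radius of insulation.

r_cr ≈ 29.6 mm

For a sphere r_cr = 2k/h = 2×0.0953/6.44
r_cr = 29.6 mm; since the bare radius (100 mm) is above r_cr, any added insulation will reduce heat loss.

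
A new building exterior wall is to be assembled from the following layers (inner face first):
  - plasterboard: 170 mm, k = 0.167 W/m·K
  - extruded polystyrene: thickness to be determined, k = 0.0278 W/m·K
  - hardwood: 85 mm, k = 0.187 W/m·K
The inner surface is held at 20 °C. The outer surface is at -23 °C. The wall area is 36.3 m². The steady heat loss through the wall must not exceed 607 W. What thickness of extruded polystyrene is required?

L ≈ 30.6 mm

Model the wall as resistances in series:
R_plasterboard = L/(kA) = 0.17/(0.167×36.3) = 0.02804 K/W
R_hardwood = L/(kA) = 0.085/(0.187×36.3) = 0.01252 K/W
Sum of the known resistances R_other = 0.04057 K/W
Required total resistance R_tot = ΔT/Q_allow = 43/607 = 0.07084 K/W
R_extruded polystyrene = R_tot − R_other = 0.03028 K/W
L = R·k·A = 0.03028×0.0278×36.3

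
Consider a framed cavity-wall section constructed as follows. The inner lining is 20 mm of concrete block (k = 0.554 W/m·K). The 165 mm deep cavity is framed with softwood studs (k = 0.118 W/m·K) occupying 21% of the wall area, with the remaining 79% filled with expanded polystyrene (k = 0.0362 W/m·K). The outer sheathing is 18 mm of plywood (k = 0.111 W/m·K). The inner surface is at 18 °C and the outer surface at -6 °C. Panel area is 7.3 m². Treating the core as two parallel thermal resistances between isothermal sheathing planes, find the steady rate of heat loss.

Q ≈ 53.3 W

Sheathing layers in series; stud and cavity paths in parallel between them.
R_inner = 0.02/(0.554×7.3) = 0.004945 K/W
R_stud  = 0.165/(0.118×0.21×7.3) = 0.9121 K/W
R_cav   = 0.165/(0.0362×0.79×7.3) = 0.7904 K/W
1/R_core = 1/R_stud + 1/R_cav → R_core = 0.4234 K/W
R_outer = 0.018/(0.111×7.3) = 0.02221 K/W
R_total = 0.4506 K/W
Q = ΔT/R_total = 24/0.4506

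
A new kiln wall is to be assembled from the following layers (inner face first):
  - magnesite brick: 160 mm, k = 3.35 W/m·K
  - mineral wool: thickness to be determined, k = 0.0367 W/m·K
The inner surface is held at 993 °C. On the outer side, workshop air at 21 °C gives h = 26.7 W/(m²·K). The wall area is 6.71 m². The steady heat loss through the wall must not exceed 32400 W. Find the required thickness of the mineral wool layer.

L ≈ 4.26 mm

Using the resistance-network approach (series):
R_magnesite brick = L/(kA) = 0.16/(3.35×6.71) = 0.007118 K/W
R_outer film = 1/(h_o·A) = 1/(26.7×6.71) = 0.005582 K/W
Sum of the known resistances R_other = 0.0127 K/W
Required total resistance R_tot = ΔT/Q_allow = 972/32400 = 0.03 K/W
R_mineral wool = R_tot − R_other = 0.0173 K/W
L = R·k·A = 0.0173×0.0367×6.71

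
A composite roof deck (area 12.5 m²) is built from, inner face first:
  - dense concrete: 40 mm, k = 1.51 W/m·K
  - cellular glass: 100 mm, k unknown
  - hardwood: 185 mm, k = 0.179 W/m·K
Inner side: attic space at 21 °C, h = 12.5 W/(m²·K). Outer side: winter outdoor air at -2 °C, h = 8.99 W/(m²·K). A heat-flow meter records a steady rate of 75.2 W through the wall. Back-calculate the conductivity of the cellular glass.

Using the resistance-network approach (series):
R_inner film = 1/(h_i·A) = 1/(12.5×12.5) = 0.0064 K/W
R_dense concrete = L/(kA) = 0.04/(1.51×12.5) = 0.002119 K/W
R_hardwood = L/(kA) = 0.185/(0.179×12.5) = 0.08268 K/W
R_outer film = 1/(h_o·A) = 1/(8.99×12.5) = 0.008899 K/W
Sum of known resistances R_other = 0.1001 K/W
Total R = ΔT/Q = 23/75.2 = 0.3059 K/W
R_cellular glass = R_total − R_other = 0.2058 K/W
k = L/(R·A) = 0.1/(0.2058×12.5)

k ≈ 0.0389 W/(m·K)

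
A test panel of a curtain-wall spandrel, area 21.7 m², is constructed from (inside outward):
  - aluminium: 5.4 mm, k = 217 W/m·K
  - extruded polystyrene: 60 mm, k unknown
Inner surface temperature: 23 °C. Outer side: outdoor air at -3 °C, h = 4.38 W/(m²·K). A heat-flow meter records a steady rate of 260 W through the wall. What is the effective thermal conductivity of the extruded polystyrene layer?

Model the wall as resistances in series:
R_aluminium = L/(kA) = 0.0054/(217×21.7) = 1.147×10^-6 K/W
R_outer film = 1/(h_o·A) = 1/(4.38×21.7) = 0.01052 K/W
Sum of known resistances R_other = 0.01052 K/W
Total R = ΔT/Q = 26/260 = 0.1 K/W
R_extruded polystyrene = R_total − R_other = 0.08948 K/W
k = L/(R·A) = 0.06/(0.08948×21.7)

k ≈ 0.0309 W/(m·K)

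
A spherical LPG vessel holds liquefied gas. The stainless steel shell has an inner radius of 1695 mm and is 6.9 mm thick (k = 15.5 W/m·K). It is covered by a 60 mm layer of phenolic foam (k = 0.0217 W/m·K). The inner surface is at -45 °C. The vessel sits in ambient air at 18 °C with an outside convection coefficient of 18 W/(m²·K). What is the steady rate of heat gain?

Q ≈ 842 W

Radial (spherical) resistances in series:
R_stainless steel shell = (1/1.695 − 1/1.7019)/(4π×15.5) = 1.228×10^-5 K/W
R_phenolic foam = (1/1.7019 − 1/1.7619)/(4π×0.0217) = 0.07338 K/W
R_outer film = 1/(h·4πr_o²) = 1/(18×4π×1.7619²) = 0.001424 K/W
R_total = 0.07481 K/W
Q = ΔT/R_total = 63/0.07481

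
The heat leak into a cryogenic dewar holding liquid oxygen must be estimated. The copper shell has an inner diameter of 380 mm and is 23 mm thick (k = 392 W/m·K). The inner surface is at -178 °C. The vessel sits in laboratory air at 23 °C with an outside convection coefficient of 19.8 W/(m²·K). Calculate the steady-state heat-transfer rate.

Radial (spherical) resistances in series:
R_copper shell = (1/0.19 − 1/0.213)/(4π×392) = 1.154×10^-4 K/W
R_outer film = 1/(h·4πr_o²) = 1/(19.8×4π×0.213²) = 0.08859 K/W
R_total = 0.0887 K/W
Q = ΔT/R_total = 201/0.0887

Q ≈ 2270 W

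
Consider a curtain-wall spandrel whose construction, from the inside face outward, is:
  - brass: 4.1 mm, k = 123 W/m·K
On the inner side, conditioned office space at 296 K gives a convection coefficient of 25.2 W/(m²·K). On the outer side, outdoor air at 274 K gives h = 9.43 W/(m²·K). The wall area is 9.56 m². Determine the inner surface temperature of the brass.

Thermal resistances in series:
R_inner film = 1/(h_i·A) = 1/(25.2×9.56) = 0.004151 K/W
R_brass = L/(kA) = 0.0041/(123×9.56) = 3.487×10^-6 K/W
R_outer film = 1/(h_o·A) = 1/(9.43×9.56) = 0.01109 K/W
R_total = 0.01525 K/W;  Q = ΔT/R_total = 22/0.01525 = 1443 W
T_interface = T_inner − Q·ΣR(inner→interface) = 296 − 1440×0.004151

T ≈ 290 K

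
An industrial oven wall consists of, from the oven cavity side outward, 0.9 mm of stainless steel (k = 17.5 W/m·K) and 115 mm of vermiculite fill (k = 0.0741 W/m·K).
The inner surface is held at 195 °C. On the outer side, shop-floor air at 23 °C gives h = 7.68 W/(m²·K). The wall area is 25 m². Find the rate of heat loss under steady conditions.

Thermal resistances in series:
R_stainless steel = L/(kA) = 0.0009/(17.5×25) = 2.057×10^-6 K/W
R_vermiculite fill = L/(kA) = 0.115/(0.0741×25) = 0.06208 K/W
R_outer film = 1/(h_o·A) = 1/(7.68×25) = 0.005208 K/W
R_total = 0.06729 K/W
Q = ΔT / R_total = 172 / 0.06729

Q ≈ 2560 W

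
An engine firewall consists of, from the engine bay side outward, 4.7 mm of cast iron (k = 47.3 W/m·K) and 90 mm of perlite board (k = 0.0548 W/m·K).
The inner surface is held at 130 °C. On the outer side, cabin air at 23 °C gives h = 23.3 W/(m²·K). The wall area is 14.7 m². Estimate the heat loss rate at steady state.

Q ≈ 933 W

Series thermal resistances:
R_cast iron = L/(kA) = 0.0047/(47.3×14.7) = 6.76×10^-6 K/W
R_perlite board = L/(kA) = 0.09/(0.0548×14.7) = 0.1117 K/W
R_outer film = 1/(h_o·A) = 1/(23.3×14.7) = 0.00292 K/W
R_total = 0.1146 K/W
Q = ΔT / R_total = 107 / 0.1146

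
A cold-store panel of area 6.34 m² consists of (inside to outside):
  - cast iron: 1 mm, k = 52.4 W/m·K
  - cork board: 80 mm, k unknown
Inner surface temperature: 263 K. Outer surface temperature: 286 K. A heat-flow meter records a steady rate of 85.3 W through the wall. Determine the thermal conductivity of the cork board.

Using the resistance-network approach (series):
R_cast iron = L/(kA) = 0.001/(52.4×6.34) = 3.01×10^-6 K/W
Sum of known resistances R_other = 3.01×10^-6 K/W
Total R = ΔT/Q = 23/85.3 = 0.2696 K/W
R_cork board = R_total − R_other = 0.2696 K/W
k = L/(R·A) = 0.08/(0.2696×6.34)

k ≈ 0.0468 W/(m·K)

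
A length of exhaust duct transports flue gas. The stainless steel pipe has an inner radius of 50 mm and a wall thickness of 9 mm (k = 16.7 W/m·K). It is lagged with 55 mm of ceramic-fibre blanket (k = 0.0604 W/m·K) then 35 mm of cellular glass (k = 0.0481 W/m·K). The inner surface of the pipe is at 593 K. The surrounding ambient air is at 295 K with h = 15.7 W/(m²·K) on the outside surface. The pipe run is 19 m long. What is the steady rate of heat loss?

Q ≈ 2100 W

Per-layer cylindrical resistances, series-summed:
R_stainless steel pipe wall = ln(59/50)/(2π×16.7×19) = 8.302×10^-5 K/W
R_ceramic-fibre blanket = ln(114/59)/(2π×0.0604×19) = 0.09135 K/W
R_cellular glass = ln(149/114)/(2π×0.0481×19) = 0.04663 K/W
R_outer film = 1/(h_o·2πr_oL) = 1/(15.7×2π×0.149×19) = 0.003581 K/W
R_total = 0.1416 K/W
Q = ΔT/R_total = 298/0.1416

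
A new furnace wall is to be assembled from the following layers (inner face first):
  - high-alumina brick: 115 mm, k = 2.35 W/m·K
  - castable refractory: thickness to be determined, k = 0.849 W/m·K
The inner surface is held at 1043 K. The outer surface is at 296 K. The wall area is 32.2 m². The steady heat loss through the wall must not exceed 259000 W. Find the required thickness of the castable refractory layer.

Treating each layer as a thermal resistance in series:
R_high-alumina brick = L/(kA) = 0.115/(2.35×32.2) = 0.00152 K/W
Sum of the known resistances R_other = 0.00152 K/W
Required total resistance R_tot = ΔT/Q_allow = 747/259000 = 0.002884 K/W
R_castable refractory = R_tot − R_other = 0.001364 K/W
L = R·k·A = 0.001364×0.849×32.2

L ≈ 37.3 mm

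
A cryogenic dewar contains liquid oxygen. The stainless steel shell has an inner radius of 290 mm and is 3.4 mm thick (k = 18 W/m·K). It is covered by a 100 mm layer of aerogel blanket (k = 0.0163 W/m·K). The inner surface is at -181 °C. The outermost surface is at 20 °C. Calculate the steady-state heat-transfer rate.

Q ≈ 47.5 W

For a spherical shell R = (1/r₁ − 1/r₂)/(4πk); film R = 1/(h·4πr²). In series:
R_stainless steel shell = (1/0.29 − 1/0.2934)/(4π×18) = 1.767×10^-4 K/W
R_aerogel blanket = (1/0.2934 − 1/0.3934)/(4π×0.0163) = 4.23 K/W
R_total = 4.23 K/W
Q = ΔT/R_total = 201/4.23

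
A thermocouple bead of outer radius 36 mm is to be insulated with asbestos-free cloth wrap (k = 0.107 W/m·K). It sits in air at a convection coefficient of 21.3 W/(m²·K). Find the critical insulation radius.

For a sphere r_cr = 2k/h = 2×0.107/21.3
r_cr = 10 mm; since the bare radius (36 mm) is above r_cr, any added insulation will reduce heat loss.

r_cr ≈ 10 mm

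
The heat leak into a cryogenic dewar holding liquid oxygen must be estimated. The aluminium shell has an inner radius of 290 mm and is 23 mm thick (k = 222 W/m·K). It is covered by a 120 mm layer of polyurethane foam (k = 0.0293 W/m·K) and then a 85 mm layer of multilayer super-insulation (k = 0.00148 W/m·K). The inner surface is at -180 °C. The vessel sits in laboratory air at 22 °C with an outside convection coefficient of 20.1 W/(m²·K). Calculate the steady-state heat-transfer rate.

Q ≈ 8.86 W

Each spherical layer contributes R = (1/r_i − 1/r_o)/(4πk):
R_aluminium shell = (1/0.29 − 1/0.313)/(4π×222) = 9.083×10^-5 K/W
R_polyurethane foam = (1/0.313 − 1/0.433)/(4π×0.0293) = 2.405 K/W
R_multilayer super-insulation = (1/0.433 − 1/0.518)/(4π×0.00148) = 20.38 K/W
R_outer film = 1/(h·4πr_o²) = 1/(20.1×4π×0.518²) = 0.01475 K/W
R_total = 22.8 K/W
Q = ΔT/R_total = 202/22.8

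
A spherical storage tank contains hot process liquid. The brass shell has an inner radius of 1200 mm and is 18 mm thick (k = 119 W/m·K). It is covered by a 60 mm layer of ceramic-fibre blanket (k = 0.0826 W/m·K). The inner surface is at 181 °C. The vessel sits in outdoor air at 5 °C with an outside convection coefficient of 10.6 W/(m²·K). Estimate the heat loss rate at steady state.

Spherical conduction: R = (1/r_in − 1/r_out)/(4πk) per layer; series-sum.
R_brass shell = (1/1.2 − 1/1.218)/(4π×119) = 8.235×10^-6 K/W
R_ceramic-fibre blanket = (1/1.218 − 1/1.278)/(4π×0.0826) = 0.03713 K/W
R_outer film = 1/(h·4πr_o²) = 1/(10.6×4π×1.278²) = 0.004596 K/W
R_total = 0.04174 K/W
Q = ΔT/R_total = 176/0.04174

Q ≈ 4220 W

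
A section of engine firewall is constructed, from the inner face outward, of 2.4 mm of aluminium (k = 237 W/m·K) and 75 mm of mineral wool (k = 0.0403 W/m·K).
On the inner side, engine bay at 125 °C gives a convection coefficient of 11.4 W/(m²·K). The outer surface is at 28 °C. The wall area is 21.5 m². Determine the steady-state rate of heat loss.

Q ≈ 1070 W

Treating each layer as a thermal resistance in series:
R_inner film = 1/(h_i·A) = 1/(11.4×21.5) = 0.00408 K/W
R_aluminium = L/(kA) = 0.0024/(237×21.5) = 4.71×10^-7 K/W
R_mineral wool = L/(kA) = 0.075/(0.0403×21.5) = 0.08656 K/W
R_total = 0.09064 K/W
Q = ΔT / R_total = 97 / 0.09064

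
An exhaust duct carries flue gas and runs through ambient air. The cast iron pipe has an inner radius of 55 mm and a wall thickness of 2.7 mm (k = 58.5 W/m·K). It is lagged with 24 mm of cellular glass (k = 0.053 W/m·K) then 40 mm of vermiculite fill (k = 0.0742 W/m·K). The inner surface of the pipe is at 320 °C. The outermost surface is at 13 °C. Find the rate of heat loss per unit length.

Cylindrical conduction, so R = ln(r₂/r₁)/(2πkL) per layer, in series:
R_cast iron pipe wall = ln(57.7/55)/(2π×58.5×1) = 1.304×10^-4 K/W
R_cellular glass = ln(81.7/57.7)/(2π×0.053×1) = 1.044 K/W
R_vermiculite fill = ln(121.7/81.7)/(2π×0.0742×1) = 0.8548 K/W
R_total = 1.899 K/W
Q = ΔT/R_total = 307/1.899

q′ ≈ 162 W/m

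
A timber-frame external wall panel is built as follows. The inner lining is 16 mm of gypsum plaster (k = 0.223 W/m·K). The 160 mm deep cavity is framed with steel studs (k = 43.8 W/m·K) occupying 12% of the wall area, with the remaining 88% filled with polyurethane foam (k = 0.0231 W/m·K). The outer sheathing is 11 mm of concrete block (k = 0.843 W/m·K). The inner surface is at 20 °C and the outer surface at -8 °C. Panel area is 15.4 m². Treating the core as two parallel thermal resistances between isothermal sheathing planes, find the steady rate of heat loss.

Sheathing layers in series; stud and cavity paths in parallel between them.
R_inner = 0.016/(0.223×15.4) = 0.004659 K/W
R_stud  = 0.16/(43.8×0.12×15.4) = 0.001977 K/W
R_cav   = 0.16/(0.0231×0.88×15.4) = 0.5111 K/W
1/R_core = 1/R_stud + 1/R_cav → R_core = 0.001969 K/W
R_outer = 0.011/(0.843×15.4) = 8.473×10^-4 K/W
R_total = 0.007475 K/W
Q = ΔT/R_total = 28/0.007475

Q ≈ 3750 W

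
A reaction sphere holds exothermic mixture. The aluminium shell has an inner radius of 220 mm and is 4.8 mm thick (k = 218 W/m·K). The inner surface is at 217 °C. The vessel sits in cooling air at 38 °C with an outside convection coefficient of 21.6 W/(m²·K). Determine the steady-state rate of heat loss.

Q ≈ 2450 W

Radial (spherical) resistances in series:
R_aluminium shell = (1/0.22 − 1/0.2248)/(4π×218) = 3.543×10^-5 K/W
R_outer film = 1/(h·4πr_o²) = 1/(21.6×4π×0.2248²) = 0.0729 K/W
R_total = 0.07294 K/W
Q = ΔT/R_total = 179/0.07294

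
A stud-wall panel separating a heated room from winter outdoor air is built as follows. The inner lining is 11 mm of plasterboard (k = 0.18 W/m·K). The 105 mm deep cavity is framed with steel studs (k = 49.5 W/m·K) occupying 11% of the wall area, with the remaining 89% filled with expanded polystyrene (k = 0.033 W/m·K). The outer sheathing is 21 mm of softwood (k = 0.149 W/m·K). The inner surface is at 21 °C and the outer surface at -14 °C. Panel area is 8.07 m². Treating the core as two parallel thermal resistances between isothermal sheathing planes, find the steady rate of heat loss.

Sheathing layers in series; stud and cavity paths in parallel between them.
R_inner = 0.011/(0.18×8.07) = 0.007573 K/W
R_stud  = 0.105/(49.5×0.11×8.07) = 0.00239 K/W
R_cav   = 0.105/(0.033×0.89×8.07) = 0.443 K/W
1/R_core = 1/R_stud + 1/R_cav → R_core = 0.002377 K/W
R_outer = 0.021/(0.149×8.07) = 0.01746 K/W
R_total = 0.02741 K/W
Q = ΔT/R_total = 35/0.02741

Q ≈ 1280 W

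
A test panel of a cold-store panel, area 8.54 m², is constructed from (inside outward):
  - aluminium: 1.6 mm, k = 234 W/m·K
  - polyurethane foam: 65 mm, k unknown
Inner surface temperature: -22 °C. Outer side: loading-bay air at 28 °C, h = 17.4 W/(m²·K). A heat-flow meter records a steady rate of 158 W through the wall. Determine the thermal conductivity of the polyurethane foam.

k ≈ 0.0246 W/(m·K)

Thermal resistances in series:
R_aluminium = L/(kA) = 0.0016/(234×8.54) = 8.007×10^-7 K/W
R_outer film = 1/(h_o·A) = 1/(17.4×8.54) = 0.00673 K/W
Sum of known resistances R_other = 0.00673 K/W
Total R = ΔT/Q = 50/158 = 0.3165 K/W
R_polyurethane foam = R_total − R_other = 0.3097 K/W
k = L/(R·A) = 0.065/(0.3097×8.54)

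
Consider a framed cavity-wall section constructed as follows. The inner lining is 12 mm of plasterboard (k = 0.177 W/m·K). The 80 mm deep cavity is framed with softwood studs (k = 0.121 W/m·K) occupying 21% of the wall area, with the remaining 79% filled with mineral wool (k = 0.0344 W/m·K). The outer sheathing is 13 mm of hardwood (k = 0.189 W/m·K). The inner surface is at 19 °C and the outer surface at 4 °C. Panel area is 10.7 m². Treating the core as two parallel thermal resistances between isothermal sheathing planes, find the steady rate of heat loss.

Q ≈ 96.8 W

Sheathing layers in series; stud and cavity paths in parallel between them.
R_inner = 0.012/(0.177×10.7) = 0.006336 K/W
R_stud  = 0.08/(0.121×0.21×10.7) = 0.2942 K/W
R_cav   = 0.08/(0.0344×0.79×10.7) = 0.2751 K/W
1/R_core = 1/R_stud + 1/R_cav → R_core = 0.1422 K/W
R_outer = 0.013/(0.189×10.7) = 0.006428 K/W
R_total = 0.1549 K/W
Q = ΔT/R_total = 15/0.1549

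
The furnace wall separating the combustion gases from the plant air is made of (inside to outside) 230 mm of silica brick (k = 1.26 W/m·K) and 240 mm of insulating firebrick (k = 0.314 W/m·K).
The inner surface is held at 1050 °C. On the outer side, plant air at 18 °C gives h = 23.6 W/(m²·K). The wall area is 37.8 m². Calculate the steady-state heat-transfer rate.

Q ≈ 39400 W

Using the resistance-network approach (series):
R_silica brick = L/(kA) = 0.23/(1.26×37.8) = 0.004829 K/W
R_insulating firebrick = L/(kA) = 0.24/(0.314×37.8) = 0.02022 K/W
R_outer film = 1/(h_o·A) = 1/(23.6×37.8) = 0.001121 K/W
R_total = 0.02617 K/W
Q = ΔT / R_total = 1032 / 0.02617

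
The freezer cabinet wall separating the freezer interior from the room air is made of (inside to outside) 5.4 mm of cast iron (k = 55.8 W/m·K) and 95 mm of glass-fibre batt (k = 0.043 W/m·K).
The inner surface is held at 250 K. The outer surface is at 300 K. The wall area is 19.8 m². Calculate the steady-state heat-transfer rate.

Treating each layer as a thermal resistance in series:
R_cast iron = L/(kA) = 0.0054/(55.8×19.8) = 4.888×10^-6 K/W
R_glass-fibre batt = L/(kA) = 0.095/(0.043×19.8) = 0.1116 K/W
R_total = 0.1116 K/W
Q = ΔT / R_total = 50 / 0.1116

Q ≈ 448 W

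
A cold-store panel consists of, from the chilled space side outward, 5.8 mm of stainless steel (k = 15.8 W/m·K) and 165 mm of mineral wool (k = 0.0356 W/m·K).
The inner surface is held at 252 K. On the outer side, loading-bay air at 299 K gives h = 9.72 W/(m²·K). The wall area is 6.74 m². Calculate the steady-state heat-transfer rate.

Q ≈ 66.9 W

Thermal resistances in series:
R_stainless steel = L/(kA) = 0.0058/(15.8×6.74) = 5.446×10^-5 K/W
R_mineral wool = L/(kA) = 0.165/(0.0356×6.74) = 0.6877 K/W
R_outer film = 1/(h_o·A) = 1/(9.72×6.74) = 0.01526 K/W
R_total = 0.703 K/W
Q = ΔT / R_total = 47 / 0.703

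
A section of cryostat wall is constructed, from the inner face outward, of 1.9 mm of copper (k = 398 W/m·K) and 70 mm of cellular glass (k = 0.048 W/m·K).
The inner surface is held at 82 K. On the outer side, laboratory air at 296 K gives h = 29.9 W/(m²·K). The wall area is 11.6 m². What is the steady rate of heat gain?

Series thermal resistances:
R_copper = L/(kA) = 0.0019/(398×11.6) = 4.115×10^-7 K/W
R_cellular glass = L/(kA) = 0.07/(0.048×11.6) = 0.1257 K/W
R_outer film = 1/(h_o·A) = 1/(29.9×11.6) = 0.002883 K/W
R_total = 0.1286 K/W
Q = ΔT / R_total = 214 / 0.1286

Q ≈ 1660 W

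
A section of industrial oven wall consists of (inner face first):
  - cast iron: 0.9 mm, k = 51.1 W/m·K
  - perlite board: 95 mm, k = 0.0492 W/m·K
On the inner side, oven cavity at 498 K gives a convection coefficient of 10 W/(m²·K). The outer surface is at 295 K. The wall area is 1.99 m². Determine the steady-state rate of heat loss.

Q ≈ 199 W

Thermal resistances in series:
R_inner film = 1/(h_i·A) = 1/(10×1.99) = 0.05025 K/W
R_cast iron = L/(kA) = 0.0009/(51.1×1.99) = 8.851×10^-6 K/W
R_perlite board = L/(kA) = 0.095/(0.0492×1.99) = 0.9703 K/W
R_total = 1.021 K/W
Q = ΔT / R_total = 203 / 1.021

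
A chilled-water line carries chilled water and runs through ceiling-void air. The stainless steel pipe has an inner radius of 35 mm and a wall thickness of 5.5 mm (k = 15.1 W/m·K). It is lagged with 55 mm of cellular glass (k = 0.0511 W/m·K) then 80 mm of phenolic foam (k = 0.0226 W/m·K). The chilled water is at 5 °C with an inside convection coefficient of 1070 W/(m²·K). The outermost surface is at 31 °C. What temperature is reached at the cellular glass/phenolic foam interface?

T ≈ 15 °C

Treating each annulus and film as a series resistance:
R_inner film = 1/(h_i·2πr₁L) = 1/(1070×2π×0.035×1) = 0.00425 K/W
R_stainless steel pipe wall = ln(40.5/35)/(2π×15.1×1) = 0.001538 K/W
R_cellular glass = ln(95.5/40.5)/(2π×0.0511×1) = 2.672 K/W
R_phenolic foam = ln(175.5/95.5)/(2π×0.0226×1) = 4.285 K/W
R_total = 6.963 K/W
Q = ΔT/R_total = 26/6.963
Q = 3.73 W/m
T_interface = T_inner + Q·ΣR(inner→interface) = 5 + 3.73×2.678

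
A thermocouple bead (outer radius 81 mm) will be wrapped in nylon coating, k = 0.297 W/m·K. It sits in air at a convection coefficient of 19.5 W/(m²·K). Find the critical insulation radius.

For a sphere r_cr = 2k/h = 2×0.297/19.5
r_cr = 30.5 mm; since the bare radius (81 mm) is above r_cr, any added insulation will reduce heat loss.

r_cr ≈ 30.5 mm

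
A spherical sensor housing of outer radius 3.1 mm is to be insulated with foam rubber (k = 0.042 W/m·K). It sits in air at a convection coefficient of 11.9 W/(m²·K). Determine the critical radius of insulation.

For a sphere r_cr = 2k/h = 2×0.042/11.9
r_cr = 7.06 mm; since the bare radius (3.1 mm) is below r_cr, adding a thin layer of insulation will *increase* heat loss.

r_cr ≈ 7.06 mm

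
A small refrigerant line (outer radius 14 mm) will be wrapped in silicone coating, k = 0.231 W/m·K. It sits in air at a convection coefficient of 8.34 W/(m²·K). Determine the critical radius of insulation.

r_cr ≈ 27.7 mm

For a cylinder r_cr = k/h = 0.231/8.34
r_cr = 27.7 mm; since the bare radius (14 mm) is below r_cr, adding a thin layer of insulation will *increase* heat loss.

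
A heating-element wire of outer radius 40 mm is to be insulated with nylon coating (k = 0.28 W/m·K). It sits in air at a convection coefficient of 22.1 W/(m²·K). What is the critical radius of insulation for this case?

For a cylinder r_cr = k/h = 0.28/22.1
r_cr = 12.7 mm; since the bare radius (40 mm) is above r_cr, any added insulation will reduce heat loss.

r_cr ≈ 12.7 mm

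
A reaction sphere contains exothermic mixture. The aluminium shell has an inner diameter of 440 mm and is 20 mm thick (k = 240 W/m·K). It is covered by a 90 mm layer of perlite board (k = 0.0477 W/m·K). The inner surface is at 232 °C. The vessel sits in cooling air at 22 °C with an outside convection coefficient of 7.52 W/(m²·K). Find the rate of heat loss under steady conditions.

Q ≈ 105 W

For a spherical shell R = (1/r₁ − 1/r₂)/(4πk); film R = 1/(h·4πr²). In series:
R_aluminium shell = (1/0.22 − 1/0.24)/(4π×240) = 1.256×10^-4 K/W
R_perlite board = (1/0.24 − 1/0.33)/(4π×0.0477) = 1.896 K/W
R_outer film = 1/(h·4πr_o²) = 1/(7.52×4π×0.33²) = 0.09717 K/W
R_total = 1.993 K/W
Q = ΔT/R_total = 210/1.993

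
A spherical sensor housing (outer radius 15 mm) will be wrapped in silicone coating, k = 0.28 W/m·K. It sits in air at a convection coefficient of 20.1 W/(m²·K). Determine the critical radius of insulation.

For a sphere r_cr = 2k/h = 2×0.28/20.1
r_cr = 27.9 mm; since the bare radius (15 mm) is below r_cr, adding a thin layer of insulation will *increase* heat loss.

r_cr ≈ 27.9 mm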